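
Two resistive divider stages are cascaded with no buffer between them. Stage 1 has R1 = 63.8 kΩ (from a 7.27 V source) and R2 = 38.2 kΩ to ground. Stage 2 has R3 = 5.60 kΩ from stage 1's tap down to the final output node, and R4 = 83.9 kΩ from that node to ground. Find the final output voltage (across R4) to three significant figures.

Stage 2 presents R3+R4 = 89.50 kΩ as a load on stage 1's tap.
Stage 1's lower leg becomes R2‖(R3+R4) = 26.77 kΩ, so V_mid = 7.27 × 26.77/90.57 = 2.149 V.
Stage 2 is itself unloaded: V_out = V_mid × R4/(R3+R4) = 2.149 × 83.9/89.50 = 2.01 V.

V_out ≈ 2.01 V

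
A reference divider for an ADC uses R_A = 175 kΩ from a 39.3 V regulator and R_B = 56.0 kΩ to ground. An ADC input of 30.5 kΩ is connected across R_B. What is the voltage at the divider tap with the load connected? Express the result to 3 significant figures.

V_out ≈ 3.98 V

The load sits in parallel with R_B: R_B‖R_L = (56.0 × 30.5) / (56.0 + 30.5) = 19.75 kΩ.
V_out = 39.3 × 19.75 / (175 + 19.75) = 39.3 × 19.75/194.7 = 3.98 V.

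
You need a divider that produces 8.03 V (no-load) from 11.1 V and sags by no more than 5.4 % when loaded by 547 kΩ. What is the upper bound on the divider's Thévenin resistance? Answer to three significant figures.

Loading drop = R_th/(R_th + R_L) ≤ 0.0540, so R_th ≤ R_L · ε/(1−ε) = 547 kΩ × 0.0540/0.9460 = 31.2 kΩ.

R_th ≤ 31.2 kΩ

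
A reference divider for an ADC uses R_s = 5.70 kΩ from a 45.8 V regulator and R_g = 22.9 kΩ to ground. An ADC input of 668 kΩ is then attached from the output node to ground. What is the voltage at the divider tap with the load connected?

V_out ≈ 36.4 V

The load sits in parallel with R_g: R_g‖R_L = (22.9 × 668) / (22.9 + 668) = 22.14 kΩ.
V_out = 45.8 × 22.14 / (5.70 + 22.14) = 45.8 × 22.14/27.84 = 36.4 V.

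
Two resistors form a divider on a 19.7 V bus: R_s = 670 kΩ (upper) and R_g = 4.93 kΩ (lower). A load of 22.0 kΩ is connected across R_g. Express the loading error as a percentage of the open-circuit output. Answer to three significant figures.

Unloaded V = 19.7 × 4.93/674.9 = 0.1439 V.
Loaded: R_g‖R_L = 4.027 kΩ, giving V = 19.7 × 4.027/674.0 = 0.1177 V.
Drop = (0.1439 − 0.1177) / 0.1439 = 18.2 %.

18.2 %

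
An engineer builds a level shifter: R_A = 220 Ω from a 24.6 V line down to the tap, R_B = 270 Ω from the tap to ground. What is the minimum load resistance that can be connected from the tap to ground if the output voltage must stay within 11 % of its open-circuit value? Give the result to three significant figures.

R_L(min) ≈ 981 Ω

Output resistance R_th = R_A‖R_B = (220 × 270)/490.0 = 121.2 Ω.
The fractional drop is R_th/(R_th + R_L); requiring this ≤ 0.110 gives R_L ≥ R_th(1/0.110 − 1) = 121.2 × 8.091 = 981 Ω.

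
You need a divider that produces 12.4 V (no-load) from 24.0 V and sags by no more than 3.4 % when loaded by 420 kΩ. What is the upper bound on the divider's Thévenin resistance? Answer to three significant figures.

R_th ≤ 14.8 kΩ

Loading drop = R_th/(R_th + R_L) ≤ 0.0340, so R_th ≤ R_L · ε/(1−ε) = 420 kΩ × 0.0340/0.9660 = 14.8 kΩ.
(Any R1, R2 with R2/(R1+R2) = 0.517 and R1‖R2 ≤ 14.8 kΩ will meet the spec.)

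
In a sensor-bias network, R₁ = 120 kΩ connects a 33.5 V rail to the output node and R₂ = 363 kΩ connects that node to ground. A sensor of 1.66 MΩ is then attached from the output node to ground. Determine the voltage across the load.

The load sits in parallel with R₂: R₂‖R_L = (363 × 1660) / (363 + 1660) = 297.9 kΩ.
V_out = 33.5 × 297.9 / (120 + 297.9) = 33.5 × 297.9/417.9 = 23.9 V.
(Unloaded it would have been 25.2 V.)

V_out ≈ 23.9 V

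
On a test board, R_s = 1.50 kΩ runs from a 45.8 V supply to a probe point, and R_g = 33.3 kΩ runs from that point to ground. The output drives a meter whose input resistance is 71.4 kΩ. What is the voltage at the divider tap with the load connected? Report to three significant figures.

V_out ≈ 43.0 V

The load sits in parallel with R_g: R_g‖R_L = (33.3 × 71.4) / (33.3 + 71.4) = 22.71 kΩ.
V_out = 45.8 × 22.71 / (1.50 + 22.71) = 45.8 × 22.71/24.21 = 43.0 V.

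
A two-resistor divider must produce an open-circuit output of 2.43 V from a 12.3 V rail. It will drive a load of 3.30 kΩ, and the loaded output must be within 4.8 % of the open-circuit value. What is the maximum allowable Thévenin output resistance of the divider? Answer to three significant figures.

R_th ≤ 166 Ω

Loading drop = R_th/(R_th + R_L) ≤ 0.0480, so R_th ≤ R_L · ε/(1−ε) = 3.30 kΩ × 0.0480/0.9520 = 166 Ω.
(Any R1, R2 with R2/(R1+R2) = 0.198 and R1‖R2 ≤ 166 Ω will meet the spec.)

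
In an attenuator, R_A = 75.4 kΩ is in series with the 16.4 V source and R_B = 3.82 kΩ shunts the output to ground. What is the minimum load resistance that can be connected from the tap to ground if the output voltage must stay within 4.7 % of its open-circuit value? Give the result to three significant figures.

Output resistance R_th = R_A‖R_B = (75.4 × 3.82)/79.22 = 3.636 kΩ.
The fractional drop is R_th/(R_th + R_L); requiring this ≤ 0.0470 gives R_L ≥ R_th(1/0.0470 − 1) = 3.636 × 20.28 = 73.7 kΩ.

R_L(min) ≈ 73.7 kΩ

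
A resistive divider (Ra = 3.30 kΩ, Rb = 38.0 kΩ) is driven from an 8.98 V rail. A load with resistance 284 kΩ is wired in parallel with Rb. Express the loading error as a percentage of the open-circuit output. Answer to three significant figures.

The divider's output (Thévenin) resistance is Ra‖Rb = 3.036 kΩ.
Fractional drop under load = R_th/(R_th + R_L) = 3.036 / (3.036 + 284) = 0.01058.
So the output falls by 1.06 %.

1.06 %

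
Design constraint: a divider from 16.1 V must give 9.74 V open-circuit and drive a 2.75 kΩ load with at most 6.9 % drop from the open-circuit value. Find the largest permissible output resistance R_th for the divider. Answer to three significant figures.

R_th ≤ 204 Ω

Loading drop = R_th/(R_th + R_L) ≤ 0.0690, so R_th ≤ R_L · ε/(1−ε) = 2.75 kΩ × 0.0690/0.9310 = 204 Ω.
(Any R1, R2 with R2/(R1+R2) = 0.605 and R1‖R2 ≤ 204 Ω will meet the spec.)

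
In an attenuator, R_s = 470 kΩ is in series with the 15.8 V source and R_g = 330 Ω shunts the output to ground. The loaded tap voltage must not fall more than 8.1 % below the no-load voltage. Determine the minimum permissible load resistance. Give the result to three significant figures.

R_L(min) ≈ 3.74 kΩ

Output resistance R_th = R_s‖R_g = (470000 × 330)/470300 = 329.8 Ω.
The fractional drop is R_th/(R_th + R_L); requiring this ≤ 0.0810 gives R_L ≥ R_th(1/0.0810 − 1) = 329.8 × 11.35 = 3.74 kΩ.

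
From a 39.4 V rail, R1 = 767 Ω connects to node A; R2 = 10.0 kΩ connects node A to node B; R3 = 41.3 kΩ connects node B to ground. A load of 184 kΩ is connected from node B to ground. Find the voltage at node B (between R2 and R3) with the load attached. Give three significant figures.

V ≈ 29.9 V

At node B, R3 is in parallel with the load: R3‖R_L = 33730 Ω.
Below node A the resistance is R2 + (R3‖R_L) = 43730 Ω, so V_A = 39.4 × 43730/44500 = 38.72 V.
Then V_B = V_A × (R3‖R_L)/(R2 + R3‖R_L) = 38.72 × 33730/43730 = 29.9 V.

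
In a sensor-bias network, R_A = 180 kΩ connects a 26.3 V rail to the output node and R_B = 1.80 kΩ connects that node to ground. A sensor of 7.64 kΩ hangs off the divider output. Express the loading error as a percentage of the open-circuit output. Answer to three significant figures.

The divider's output (Thévenin) resistance is R_A‖R_B = 1.782 kΩ.
Fractional drop under load = R_th/(R_th + R_L) = 1.782 / (1.782 + 7.64) = 0.1891.
So the output falls by 18.9 %.

18.9 %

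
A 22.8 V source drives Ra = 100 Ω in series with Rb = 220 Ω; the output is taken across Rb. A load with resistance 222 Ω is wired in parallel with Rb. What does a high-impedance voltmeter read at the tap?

V_out ≈ 12.0 V

The load sits in parallel with Rb: Rb‖R_L = (220 × 222) / (220 + 222) = 110.5 Ω.
V_out = 22.8 × 110.5 / (100 + 110.5) = 22.8 × 110.5/210.5 = 12.0 V.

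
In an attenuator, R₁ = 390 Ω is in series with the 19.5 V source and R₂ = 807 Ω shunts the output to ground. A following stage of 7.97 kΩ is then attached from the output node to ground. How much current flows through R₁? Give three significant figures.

I ≈ 17.4 mA

R₂‖R_L = 732.8 Ω, so the source sees R₁ + R₂‖R_L = 1123 Ω.
I = 19.5 V / 1123 Ω = 17.4 mA.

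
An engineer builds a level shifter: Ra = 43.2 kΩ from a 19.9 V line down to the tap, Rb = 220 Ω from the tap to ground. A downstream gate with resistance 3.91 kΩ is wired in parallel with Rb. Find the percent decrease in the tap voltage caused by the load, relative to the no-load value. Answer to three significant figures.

The divider's output (Thévenin) resistance is Ra‖Rb = 218.9 Ω.
Fractional drop under load = R_th/(R_th + R_L) = 218.9 / (218.9 + 3910) = 0.05301.
So the output falls by 5.30 %.

5.30 %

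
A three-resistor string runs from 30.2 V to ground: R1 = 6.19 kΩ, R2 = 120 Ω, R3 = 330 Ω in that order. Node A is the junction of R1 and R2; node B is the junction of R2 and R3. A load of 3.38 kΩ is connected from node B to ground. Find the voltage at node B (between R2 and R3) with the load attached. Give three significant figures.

V ≈ 1.37 V

At node B, R3 is in parallel with the load: R3‖R_L = 300.6 Ω.
Below node A the resistance is R2 + (R3‖R_L) = 420.6 Ω, so V_A = 30.2 × 420.6/6611 = 1.922 V.
Then V_B = V_A × (R3‖R_L)/(R2 + R3‖R_L) = 1.922 × 300.6/420.6 = 1.37 V.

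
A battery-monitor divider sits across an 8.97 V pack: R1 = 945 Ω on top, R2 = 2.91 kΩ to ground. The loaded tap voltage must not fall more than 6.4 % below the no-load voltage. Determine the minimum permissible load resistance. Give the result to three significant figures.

Output resistance R_th = R1‖R2 = (945 × 2910)/3855 = 713.3 Ω.
The fractional drop is R_th/(R_th + R_L); requiring this ≤ 0.0640 gives R_L ≥ R_th(1/0.0640 − 1) = 713.3 × 14.62 = 10.4 kΩ.

R_L(min) ≈ 10.4 kΩ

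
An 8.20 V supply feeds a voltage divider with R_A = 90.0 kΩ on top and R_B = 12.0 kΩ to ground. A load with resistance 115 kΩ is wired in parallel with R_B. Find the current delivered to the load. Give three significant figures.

R_B‖R_L = 10.87 kΩ; V_out = 8.20 × 10.87/100.9 = 0.8834 V.
I_L = V_out / R_L = 0.8834 / 115 kΩ = 7.68 µA.

I_L ≈ 7.68 µA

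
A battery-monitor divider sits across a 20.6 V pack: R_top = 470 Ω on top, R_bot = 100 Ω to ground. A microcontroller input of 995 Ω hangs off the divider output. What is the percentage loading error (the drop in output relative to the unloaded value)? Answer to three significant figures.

7.65 %

The divider's output (Thévenin) resistance is R_top‖R_bot = 82.46 Ω.
Fractional drop under load = R_th/(R_th + R_L) = 82.46 / (82.46 + 995) = 0.07653.
So the output falls by 7.65 %.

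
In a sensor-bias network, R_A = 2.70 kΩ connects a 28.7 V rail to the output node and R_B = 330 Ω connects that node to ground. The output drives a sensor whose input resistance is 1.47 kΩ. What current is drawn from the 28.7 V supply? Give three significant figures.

R_B‖R_L = 269.5 Ω, so the source sees R_A + R_B‖R_L = 2970 Ω.
I = 28.7 V / 2970 Ω = 9.66 mA.

I ≈ 9.66 mA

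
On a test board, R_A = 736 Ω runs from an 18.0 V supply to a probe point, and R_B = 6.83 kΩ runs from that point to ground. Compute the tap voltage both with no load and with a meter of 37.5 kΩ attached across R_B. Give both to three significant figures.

Unloaded: 16.2 V; loaded: 16.0 V

Open-circuit: V = 18.0 × 6830/(736 + 6830) = 16.2 V.
With the load, R_B becomes R_B‖R_L = 5778 Ω, so V = 18.0 × 5778/6514 = 16.0 V.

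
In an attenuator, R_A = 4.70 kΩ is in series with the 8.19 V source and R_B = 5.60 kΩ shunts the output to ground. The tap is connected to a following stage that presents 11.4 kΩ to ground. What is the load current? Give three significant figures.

I_L ≈ 0.319 mA

R_B‖R_L = 3.755 kΩ; V_out = 8.19 × 3.755/8.455 = 3.637 V.
I_L = V_out / R_L = 3.637 / 11.4 kΩ = 0.319 mA.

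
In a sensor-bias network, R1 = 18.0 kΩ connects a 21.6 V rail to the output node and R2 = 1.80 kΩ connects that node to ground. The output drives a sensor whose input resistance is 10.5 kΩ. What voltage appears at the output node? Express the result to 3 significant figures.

The load sits in parallel with R2: R2‖R_L = (1.80 × 10.5) / (1.80 + 10.5) = 1.537 kΩ.
V_out = 21.6 × 1.537 / (18.0 + 1.537) = 21.6 × 1.537/19.54 = 1.70 V.
(Unloaded it would have been 1.96 V.)

V_out ≈ 1.70 V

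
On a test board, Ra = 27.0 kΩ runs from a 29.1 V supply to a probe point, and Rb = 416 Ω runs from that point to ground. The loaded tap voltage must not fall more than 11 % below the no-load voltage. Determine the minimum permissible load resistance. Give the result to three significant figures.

R_L(min) ≈ 3.31 kΩ

Output resistance R_th = Ra‖Rb = (27000 × 416)/27420 = 409.7 Ω.
The fractional drop is R_th/(R_th + R_L); requiring this ≤ 0.110 gives R_L ≥ R_th(1/0.110 − 1) = 409.7 × 8.091 = 3.31 kΩ.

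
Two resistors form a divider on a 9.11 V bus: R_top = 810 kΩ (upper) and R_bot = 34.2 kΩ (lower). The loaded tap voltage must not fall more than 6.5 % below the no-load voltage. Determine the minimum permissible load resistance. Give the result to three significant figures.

Output resistance R_th = R_top‖R_bot = (810 × 34.2)/844.2 = 32.81 kΩ.
The fractional drop is R_th/(R_th + R_L); requiring this ≤ 0.0650 gives R_L ≥ R_th(1/0.0650 − 1) = 32.81 × 14.38 = 472 kΩ.

R_L(min) ≈ 472 kΩ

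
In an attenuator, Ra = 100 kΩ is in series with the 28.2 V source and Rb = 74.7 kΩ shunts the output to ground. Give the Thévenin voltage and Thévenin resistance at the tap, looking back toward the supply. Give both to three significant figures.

V_th = 12.1 V, R_th = 42.8 kΩ

V_th is the open-circuit tap voltage: 28.2 × 74.7/(100 + 74.7) = 12.1 V.
With the supply zeroed, Ra and Rb appear in parallel from the tap: R_th = Ra‖Rb = (100 × 74.7)/174.7 = 42.8 kΩ.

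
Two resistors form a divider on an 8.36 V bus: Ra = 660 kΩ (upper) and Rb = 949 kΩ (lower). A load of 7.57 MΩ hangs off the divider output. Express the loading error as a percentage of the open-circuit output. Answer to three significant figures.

The divider's output (Thévenin) resistance is Ra‖Rb = 389.3 kΩ.
Fractional drop under load = R_th/(R_th + R_L) = 389.3 / (389.3 + 7570) = 0.04891.
So the output falls by 4.89 %.

4.89 %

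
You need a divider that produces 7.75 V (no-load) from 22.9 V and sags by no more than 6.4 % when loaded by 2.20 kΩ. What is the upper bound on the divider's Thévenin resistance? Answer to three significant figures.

Loading drop = R_th/(R_th + R_L) ≤ 0.0640, so R_th ≤ R_L · ε/(1−ε) = 2.20 kΩ × 0.0640/0.9360 = 150 Ω.
(Any R1, R2 with R2/(R1+R2) = 0.338 and R1‖R2 ≤ 150 Ω will meet the spec.)

R_th ≤ 150 Ω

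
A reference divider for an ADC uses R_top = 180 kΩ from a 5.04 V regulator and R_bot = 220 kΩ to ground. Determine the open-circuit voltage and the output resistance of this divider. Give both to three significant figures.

V_th is the open-circuit tap voltage: 5.04 × 220/(180 + 220) = 2.77 V.
With the supply zeroed, R_top and R_bot appear in parallel from the tap: R_th = R_top‖R_bot = (180 × 220)/400.0 = 99.0 kΩ.

V_th = 2.77 V, R_th = 99.0 kΩ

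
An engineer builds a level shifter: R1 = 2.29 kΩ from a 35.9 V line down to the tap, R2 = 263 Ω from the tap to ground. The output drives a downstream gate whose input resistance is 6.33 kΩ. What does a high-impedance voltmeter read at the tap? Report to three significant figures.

The load sits in parallel with R2: R2‖R_L = (263 × 6330) / (263 + 6330) = 252.5 Ω.
V_out = 35.9 × 252.5 / (2290 + 252.5) = 35.9 × 252.5/2543 = 3.57 V.

V_out ≈ 3.57 V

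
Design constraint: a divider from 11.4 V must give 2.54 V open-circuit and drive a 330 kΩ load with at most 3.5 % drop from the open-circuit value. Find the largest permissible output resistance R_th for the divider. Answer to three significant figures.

Loading drop = R_th/(R_th + R_L) ≤ 0.0350, so R_th ≤ R_L · ε/(1−ε) = 330 kΩ × 0.0350/0.9650 = 12.0 kΩ.
(Any R1, R2 with R2/(R1+R2) = 0.223 and R1‖R2 ≤ 12.0 kΩ will meet the spec.)

R_th ≤ 12.0 kΩ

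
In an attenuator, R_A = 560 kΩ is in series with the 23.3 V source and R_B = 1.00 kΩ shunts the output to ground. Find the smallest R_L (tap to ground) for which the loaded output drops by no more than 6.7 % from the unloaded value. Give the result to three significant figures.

Output resistance R_th = R_A‖R_B = (560000 × 1000)/561000 = 998.2 Ω.
The fractional drop is R_th/(R_th + R_L); requiring this ≤ 0.0670 gives R_L ≥ R_th(1/0.0670 − 1) = 998.2 × 13.93 = 13.9 kΩ.

R_L(min) ≈ 13.9 kΩ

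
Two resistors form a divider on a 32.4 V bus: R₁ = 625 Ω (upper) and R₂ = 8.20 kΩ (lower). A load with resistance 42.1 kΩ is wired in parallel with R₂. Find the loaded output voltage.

V_out ≈ 29.7 V

The load sits in parallel with R₂: R₂‖R_L = (8200 × 42100) / (8200 + 42100) = 6863 Ω.
V_out = 32.4 × 6863 / (625 + 6863) = 32.4 × 6863/7488 = 29.7 V.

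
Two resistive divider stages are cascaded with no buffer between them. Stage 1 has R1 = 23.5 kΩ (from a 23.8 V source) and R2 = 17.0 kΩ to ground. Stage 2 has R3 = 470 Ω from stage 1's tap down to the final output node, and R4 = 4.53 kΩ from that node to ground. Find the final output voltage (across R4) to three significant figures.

Stage 2 presents R3+R4 = 5000 Ω as a load on stage 1's tap.
Stage 1's lower leg becomes R2‖(R3+R4) = 3864 Ω, so V_mid = 23.8 × 3864/27360 = 3.360 V.
Stage 2 is itself unloaded: V_out = V_mid × R4/(R3+R4) = 3.360 × 4530/5000 = 3.04 V.

V_out ≈ 3.04 V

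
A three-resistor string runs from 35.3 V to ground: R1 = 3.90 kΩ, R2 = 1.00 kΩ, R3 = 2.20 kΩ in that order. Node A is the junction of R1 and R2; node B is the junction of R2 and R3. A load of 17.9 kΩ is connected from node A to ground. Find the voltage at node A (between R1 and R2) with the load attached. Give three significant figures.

Below node A the series string R2+R3 = 3.200 kΩ sits in parallel with the 17.9 kΩ load: 2.715 kΩ.
V_A = 35.3 × 2.715/(3.90 + 2.715) = 14.5 V.

V ≈ 14.5 V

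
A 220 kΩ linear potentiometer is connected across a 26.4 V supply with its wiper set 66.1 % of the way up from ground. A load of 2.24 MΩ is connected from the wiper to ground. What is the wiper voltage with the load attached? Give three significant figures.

The wiper splits the pot into (1−α)R = 74.58 kΩ above and αR = 145.4 kΩ below.
Lower section ‖ load = 136.6 kΩ.
V_wiper = 26.4 × 136.6/(74.58 + 136.6) = 17.1 V.

V ≈ 17.1 V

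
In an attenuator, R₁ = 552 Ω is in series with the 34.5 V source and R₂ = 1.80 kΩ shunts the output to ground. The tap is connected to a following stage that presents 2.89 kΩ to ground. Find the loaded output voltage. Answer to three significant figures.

The load sits in parallel with R₂: R₂‖R_L = (1800 × 2890) / (1800 + 2890) = 1109 Ω.
V_out = 34.5 × 1109 / (552 + 1109) = 34.5 × 1109/1661 = 23.0 V.

V_out ≈ 23.0 V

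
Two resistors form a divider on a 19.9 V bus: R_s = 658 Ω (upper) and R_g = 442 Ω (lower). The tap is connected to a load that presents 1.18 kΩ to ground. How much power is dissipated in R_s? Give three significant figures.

P ≈ 272 mW

Total resistance from the source is R_s + (R_g‖R_L) = 979.6 Ω, so I = 19.9/979.6 Ω = 20.32 mA.
P = I²·R_s = (20.32 mA)² × 658 Ω = 272 mW.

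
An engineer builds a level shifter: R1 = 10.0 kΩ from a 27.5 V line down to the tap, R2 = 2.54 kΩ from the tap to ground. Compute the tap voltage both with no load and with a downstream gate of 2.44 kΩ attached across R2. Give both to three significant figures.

Unloaded: 5.57 V; loaded: 3.04 V

Open-circuit: V = 27.5 × 2.54/(10.0 + 2.54) = 5.57 V.
With the load, R2 becomes R2‖R_L = 1.244 kΩ, so V = 27.5 × 1.244/11.24 = 3.04 V.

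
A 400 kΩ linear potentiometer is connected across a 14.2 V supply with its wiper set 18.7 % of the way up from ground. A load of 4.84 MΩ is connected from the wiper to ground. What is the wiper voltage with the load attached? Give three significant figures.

V ≈ 2.62 V

The wiper splits the pot into (1−α)R = 325.2 kΩ above and αR = 74.80 kΩ below.
Lower section ‖ load = 73.66 kΩ.
V_wiper = 14.2 × 73.66/(325.2 + 73.66) = 2.62 V.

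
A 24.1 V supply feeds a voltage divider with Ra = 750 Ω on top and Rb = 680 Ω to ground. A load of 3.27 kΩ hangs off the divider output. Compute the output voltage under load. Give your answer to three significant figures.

V_out ≈ 10.3 V

The load sits in parallel with Rb: Rb‖R_L = (680 × 3270) / (680 + 3270) = 562.9 Ω.
V_out = 24.1 × 562.9 / (750 + 562.9) = 24.1 × 562.9/1313 = 10.3 V.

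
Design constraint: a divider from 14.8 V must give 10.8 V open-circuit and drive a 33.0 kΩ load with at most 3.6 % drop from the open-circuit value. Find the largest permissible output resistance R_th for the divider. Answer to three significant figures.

Loading drop = R_th/(R_th + R_L) ≤ 0.0360, so R_th ≤ R_L · ε/(1−ε) = 33.0 kΩ × 0.0360/0.9640 = 1.23 kΩ.

R_th ≤ 1.23 kΩ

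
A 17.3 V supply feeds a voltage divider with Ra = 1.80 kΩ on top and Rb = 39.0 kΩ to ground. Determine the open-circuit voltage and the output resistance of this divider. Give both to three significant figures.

V_th is the open-circuit tap voltage: 17.3 × 39.0/(1.80 + 39.0) = 16.5 V.
With the supply zeroed, Ra and Rb appear in parallel from the tap: R_th = Ra‖Rb = (1.80 × 39.0)/40.80 = 1.72 kΩ.

V_th = 16.5 V, R_th = 1.72 kΩ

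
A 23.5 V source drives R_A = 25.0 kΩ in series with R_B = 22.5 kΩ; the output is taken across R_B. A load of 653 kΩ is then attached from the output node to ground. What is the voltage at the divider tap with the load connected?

V_out ≈ 10.9 V

The load sits in parallel with R_B: R_B‖R_L = (22.5 × 653) / (22.5 + 653) = 21.75 kΩ.
V_out = 23.5 × 21.75 / (25.0 + 21.75) = 23.5 × 21.75/46.75 = 10.9 V.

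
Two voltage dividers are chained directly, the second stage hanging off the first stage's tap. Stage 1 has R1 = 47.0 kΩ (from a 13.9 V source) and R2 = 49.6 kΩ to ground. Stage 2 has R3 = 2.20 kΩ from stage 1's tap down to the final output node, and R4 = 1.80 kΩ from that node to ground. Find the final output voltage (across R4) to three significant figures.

V_out ≈ 0.457 V

Stage 2 presents R3+R4 = 4.000 kΩ as a load on stage 1's tap.
Stage 1's lower leg becomes R2‖(R3+R4) = 3.701 kΩ, so V_mid = 13.9 × 3.701/50.70 = 1.015 V.
Stage 2 is itself unloaded: V_out = V_mid × R4/(R3+R4) = 1.015 × 1.80/4.000 = 0.457 V.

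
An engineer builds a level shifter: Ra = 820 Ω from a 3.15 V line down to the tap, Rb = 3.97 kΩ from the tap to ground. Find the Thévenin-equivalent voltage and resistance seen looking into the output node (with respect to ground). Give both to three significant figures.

V_th is the open-circuit tap voltage: 3.15 × 3970/(820 + 3970) = 2.61 V.
With the supply zeroed, Ra and Rb appear in parallel from the tap: R_th = Ra‖Rb = (820 × 3970)/4790 = 680 Ω.

V_th = 2.61 V, R_th = 680 Ω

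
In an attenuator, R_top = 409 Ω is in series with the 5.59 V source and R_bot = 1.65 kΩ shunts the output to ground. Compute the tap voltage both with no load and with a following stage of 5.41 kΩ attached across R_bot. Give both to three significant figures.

Open-circuit: V = 5.59 × 1650/(409 + 1650) = 4.48 V.
With the load, R_bot becomes R_bot‖R_L = 1264 Ω, so V = 5.59 × 1264/1673 = 4.22 V.

Unloaded: 4.48 V; loaded: 4.22 V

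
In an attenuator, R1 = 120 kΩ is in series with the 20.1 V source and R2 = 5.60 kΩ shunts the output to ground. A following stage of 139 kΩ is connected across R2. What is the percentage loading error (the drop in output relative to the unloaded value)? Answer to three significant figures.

3.71 %

The divider's output (Thévenin) resistance is R1‖R2 = 5.350 kΩ.
Fractional drop under load = R_th/(R_th + R_L) = 5.350 / (5.350 + 139) = 0.03706.
So the output falls by 3.71 %.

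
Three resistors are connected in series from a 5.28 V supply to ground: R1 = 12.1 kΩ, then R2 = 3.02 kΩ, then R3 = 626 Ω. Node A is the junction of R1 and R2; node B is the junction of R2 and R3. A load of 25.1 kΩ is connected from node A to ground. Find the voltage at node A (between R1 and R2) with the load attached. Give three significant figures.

Below node A the series string R2+R3 = 3646 Ω sits in parallel with the 25100 Ω load: 3184 Ω.
V_A = 5.28 × 3184/(12100 + 3184) = 1.10 V.

V ≈ 1.10 V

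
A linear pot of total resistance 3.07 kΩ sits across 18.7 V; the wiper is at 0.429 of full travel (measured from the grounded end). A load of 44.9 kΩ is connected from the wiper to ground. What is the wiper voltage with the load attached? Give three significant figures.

The wiper splits the pot into (1−α)R = 1.753 kΩ above and αR = 1.317 kΩ below.
Lower section ‖ load = 1.279 kΩ.
V_wiper = 18.7 × 1.279/(1.753 + 1.279) = 7.89 V.

V ≈ 7.89 V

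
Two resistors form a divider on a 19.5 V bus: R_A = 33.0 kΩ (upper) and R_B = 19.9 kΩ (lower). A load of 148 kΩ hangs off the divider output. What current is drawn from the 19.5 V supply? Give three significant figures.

I ≈ 0.386 mA

R_B‖R_L = 17.54 kΩ, so the source sees R_A + R_B‖R_L = 50.54 kΩ.
I = 19.5 V / 50.54 kΩ = 0.386 mA.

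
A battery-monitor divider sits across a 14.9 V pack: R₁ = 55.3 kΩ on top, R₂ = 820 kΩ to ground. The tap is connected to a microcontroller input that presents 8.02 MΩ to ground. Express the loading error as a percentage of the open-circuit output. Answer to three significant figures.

The divider's output (Thévenin) resistance is R₁‖R₂ = 51.81 kΩ.
Fractional drop under load = R_th/(R_th + R_L) = 51.81 / (51.81 + 8020) = 0.006418.
So the output falls by 0.642 %.

0.642 %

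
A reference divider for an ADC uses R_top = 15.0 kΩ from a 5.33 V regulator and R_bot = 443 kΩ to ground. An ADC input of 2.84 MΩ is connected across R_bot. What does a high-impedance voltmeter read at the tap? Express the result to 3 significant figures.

The load sits in parallel with R_bot: R_bot‖R_L = (443 × 2840) / (443 + 2840) = 383.2 kΩ.
V_out = 5.33 × 383.2 / (15.0 + 383.2) = 5.33 × 383.2/398.2 = 5.13 V.

V_out ≈ 5.13 V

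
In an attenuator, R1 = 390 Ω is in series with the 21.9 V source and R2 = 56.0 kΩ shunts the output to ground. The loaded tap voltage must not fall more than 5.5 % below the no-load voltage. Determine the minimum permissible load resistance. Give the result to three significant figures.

Output resistance R_th = R1‖R2 = (390 × 56000)/56390 = 387.3 Ω.
The fractional drop is R_th/(R_th + R_L); requiring this ≤ 0.0550 gives R_L ≥ R_th(1/0.0550 − 1) = 387.3 × 17.18 = 6.65 kΩ.

R_L(min) ≈ 6.65 kΩ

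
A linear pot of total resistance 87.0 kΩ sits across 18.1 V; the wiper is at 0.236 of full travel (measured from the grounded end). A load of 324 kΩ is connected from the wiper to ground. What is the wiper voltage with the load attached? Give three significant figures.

The wiper splits the pot into (1−α)R = 66.47 kΩ above and αR = 20.53 kΩ below.
Lower section ‖ load = 19.31 kΩ.
V_wiper = 18.1 × 19.31/(66.47 + 19.31) = 4.07 V.

V ≈ 4.07 V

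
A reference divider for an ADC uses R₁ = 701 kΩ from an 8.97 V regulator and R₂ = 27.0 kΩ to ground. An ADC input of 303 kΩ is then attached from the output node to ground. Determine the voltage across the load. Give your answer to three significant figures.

The load sits in parallel with R₂: R₂‖R_L = (27.0 × 303) / (27.0 + 303) = 24.79 kΩ.
V_out = 8.97 × 24.79 / (701 + 24.79) = 8.97 × 24.79/725.8 = 0.306 V.

V_out ≈ 0.306 V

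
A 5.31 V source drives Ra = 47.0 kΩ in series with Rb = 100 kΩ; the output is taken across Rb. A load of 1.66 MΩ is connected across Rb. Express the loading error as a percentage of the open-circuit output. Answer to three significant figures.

1.89 %

The divider's output (Thévenin) resistance is Ra‖Rb = 31.97 kΩ.
Fractional drop under load = R_th/(R_th + R_L) = 31.97 / (31.97 + 1660) = 0.01890.
So the output falls by 1.89 %.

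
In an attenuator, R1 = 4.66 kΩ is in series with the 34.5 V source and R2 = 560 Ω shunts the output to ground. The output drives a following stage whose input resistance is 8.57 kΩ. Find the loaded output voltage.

The load sits in parallel with R2: R2‖R_L = (560 × 8570) / (560 + 8570) = 525.7 Ω.
V_out = 34.5 × 525.7 / (4660 + 525.7) = 34.5 × 525.7/5186 = 3.50 V.
(Unloaded it would have been 3.70 V.)

V_out ≈ 3.50 V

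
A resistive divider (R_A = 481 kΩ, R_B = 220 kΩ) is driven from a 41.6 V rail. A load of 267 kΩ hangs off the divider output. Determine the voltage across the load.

V_out ≈ 8.34 V

The load sits in parallel with R_B: R_B‖R_L = (220 × 267) / (220 + 267) = 120.6 kΩ.
V_out = 41.6 × 120.6 / (481 + 120.6) = 41.6 × 120.6/601.6 = 8.34 V.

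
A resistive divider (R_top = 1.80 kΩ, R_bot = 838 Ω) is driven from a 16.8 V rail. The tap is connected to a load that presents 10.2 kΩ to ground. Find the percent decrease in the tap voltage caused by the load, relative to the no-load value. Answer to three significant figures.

The divider's output (Thévenin) resistance is R_top‖R_bot = 571.8 Ω.
Fractional drop under load = R_th/(R_th + R_L) = 571.8 / (571.8 + 10200) = 0.05308.
So the output falls by 5.31 %.

5.31 %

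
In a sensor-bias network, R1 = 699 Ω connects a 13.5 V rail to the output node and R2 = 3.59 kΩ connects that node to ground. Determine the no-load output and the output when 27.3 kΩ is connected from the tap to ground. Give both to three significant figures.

Open-circuit: V = 13.5 × 3590/(699 + 3590) = 11.3 V.
With the load, R2 becomes R2‖R_L = 3173 Ω, so V = 13.5 × 3173/3872 = 11.1 V.

Unloaded: 11.3 V; loaded: 11.1 V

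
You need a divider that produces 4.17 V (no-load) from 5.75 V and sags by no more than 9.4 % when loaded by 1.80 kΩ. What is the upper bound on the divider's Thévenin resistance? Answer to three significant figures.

R_th ≤ 187 Ω

Loading drop = R_th/(R_th + R_L) ≤ 0.0940, so R_th ≤ R_L · ε/(1−ε) = 1.80 kΩ × 0.0940/0.9060 = 187 Ω.
(Any R1, R2 with R2/(R1+R2) = 0.725 and R1‖R2 ≤ 187 Ω will meet the spec.)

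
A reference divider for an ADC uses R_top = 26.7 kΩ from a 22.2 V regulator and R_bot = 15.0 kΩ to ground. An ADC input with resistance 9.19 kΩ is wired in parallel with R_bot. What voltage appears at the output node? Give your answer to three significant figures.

The load sits in parallel with R_bot: R_bot‖R_L = (15.0 × 9.19) / (15.0 + 9.19) = 5.699 kΩ.
V_out = 22.2 × 5.699 / (26.7 + 5.699) = 22.2 × 5.699/32.40 = 3.90 V.

V_out ≈ 3.90 V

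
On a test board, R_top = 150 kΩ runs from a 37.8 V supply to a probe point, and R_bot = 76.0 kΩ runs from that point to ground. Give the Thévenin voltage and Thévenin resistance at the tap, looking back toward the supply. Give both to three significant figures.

V_th = 12.7 V, R_th = 50.4 kΩ

V_th is the open-circuit tap voltage: 37.8 × 76.0/(150 + 76.0) = 12.7 V.
With the supply zeroed, R_top and R_bot appear in parallel from the tap: R_th = R_top‖R_bot = (150 × 76.0)/226.0 = 50.4 kΩ.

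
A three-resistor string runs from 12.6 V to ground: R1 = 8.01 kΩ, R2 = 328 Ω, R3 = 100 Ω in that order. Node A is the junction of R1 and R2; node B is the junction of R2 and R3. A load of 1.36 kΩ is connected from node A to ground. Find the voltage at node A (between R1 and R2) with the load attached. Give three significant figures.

V ≈ 0.492 V

Below node A the series string R2+R3 = 428.0 Ω sits in parallel with the 1360 Ω load: 325.5 Ω.
V_A = 12.6 × 325.5/(8010 + 325.5) = 0.492 V.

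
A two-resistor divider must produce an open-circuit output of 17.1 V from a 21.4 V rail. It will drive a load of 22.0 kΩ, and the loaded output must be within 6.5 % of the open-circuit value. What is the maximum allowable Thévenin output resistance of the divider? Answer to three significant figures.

R_th ≤ 1.53 kΩ

Loading drop = R_th/(R_th + R_L) ≤ 0.0650, so R_th ≤ R_L · ε/(1−ε) = 22.0 kΩ × 0.0650/0.9350 = 1.53 kΩ.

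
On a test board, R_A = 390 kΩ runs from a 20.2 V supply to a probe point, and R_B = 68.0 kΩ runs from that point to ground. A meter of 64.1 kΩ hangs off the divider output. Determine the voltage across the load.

V_out ≈ 1.58 V

The load sits in parallel with R_B: R_B‖R_L = (68.0 × 64.1) / (68.0 + 64.1) = 33.00 kΩ.
V_out = 20.2 × 33.00 / (390 + 33.00) = 20.2 × 33.00/423.0 = 1.58 V.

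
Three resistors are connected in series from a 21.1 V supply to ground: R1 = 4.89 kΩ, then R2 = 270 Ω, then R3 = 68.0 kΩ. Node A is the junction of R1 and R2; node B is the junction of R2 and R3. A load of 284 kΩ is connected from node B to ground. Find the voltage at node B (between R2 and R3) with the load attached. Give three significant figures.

At node B, R3 is in parallel with the load: R3‖R_L = 54860 Ω.
Below node A the resistance is R2 + (R3‖R_L) = 55130 Ω, so V_A = 21.1 × 55130/60020 = 19.38 V.
Then V_B = V_A × (R3‖R_L)/(R2 + R3‖R_L) = 19.38 × 54860/55130 = 19.3 V.

V ≈ 19.3 V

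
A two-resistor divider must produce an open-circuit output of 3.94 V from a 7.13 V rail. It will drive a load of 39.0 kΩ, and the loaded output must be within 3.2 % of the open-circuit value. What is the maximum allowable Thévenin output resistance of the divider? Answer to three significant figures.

Loading drop = R_th/(R_th + R_L) ≤ 0.0320, so R_th ≤ R_L · ε/(1−ε) = 39.0 kΩ × 0.0320/0.9680 = 1.29 kΩ.
(Any R1, R2 with R2/(R1+R2) = 0.553 and R1‖R2 ≤ 1.29 kΩ will meet the spec.)

R_th ≤ 1.29 kΩ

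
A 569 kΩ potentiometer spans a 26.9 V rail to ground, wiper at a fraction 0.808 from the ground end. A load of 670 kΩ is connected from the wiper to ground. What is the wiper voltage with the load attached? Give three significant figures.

The wiper splits the pot into (1−α)R = 109.2 kΩ above and αR = 459.8 kΩ below.
Lower section ‖ load = 272.7 kΩ.
V_wiper = 26.9 × 272.7/(109.2 + 272.7) = 19.2 V.

V ≈ 19.2 V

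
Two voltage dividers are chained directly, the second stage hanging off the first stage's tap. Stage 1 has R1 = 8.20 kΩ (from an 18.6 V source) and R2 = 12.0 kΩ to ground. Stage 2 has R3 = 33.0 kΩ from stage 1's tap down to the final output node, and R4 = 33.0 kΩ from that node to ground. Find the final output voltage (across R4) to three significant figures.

Stage 2 presents R3+R4 = 66.00 kΩ as a load on stage 1's tap.
Stage 1's lower leg becomes R2‖(R3+R4) = 10.15 kΩ, so V_mid = 18.6 × 10.15/18.35 = 10.29 V.
Stage 2 is itself unloaded: V_out = V_mid × R4/(R3+R4) = 10.29 × 33.0/66.00 = 5.15 V.

V_out ≈ 5.15 V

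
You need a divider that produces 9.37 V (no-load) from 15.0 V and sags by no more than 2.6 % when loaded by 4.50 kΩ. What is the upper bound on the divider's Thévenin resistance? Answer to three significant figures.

Loading drop = R_th/(R_th + R_L) ≤ 0.0260, so R_th ≤ R_L · ε/(1−ε) = 4.50 kΩ × 0.0260/0.9740 = 120 Ω.

R_th ≤ 120 Ω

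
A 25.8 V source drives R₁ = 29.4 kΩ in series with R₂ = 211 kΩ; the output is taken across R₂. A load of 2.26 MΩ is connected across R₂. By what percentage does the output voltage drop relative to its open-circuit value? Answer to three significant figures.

1.13 %

The divider's output (Thévenin) resistance is R₁‖R₂ = 25.80 kΩ.
Fractional drop under load = R_th/(R_th + R_L) = 25.80 / (25.80 + 2260) = 0.01129.
So the output falls by 1.13 %.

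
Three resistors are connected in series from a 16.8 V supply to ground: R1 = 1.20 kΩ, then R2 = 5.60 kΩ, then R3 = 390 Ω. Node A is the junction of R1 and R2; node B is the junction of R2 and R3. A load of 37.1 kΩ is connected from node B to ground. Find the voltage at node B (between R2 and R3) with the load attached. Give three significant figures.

V ≈ 0.902 V

At node B, R3 is in parallel with the load: R3‖R_L = 385.9 Ω.
Below node A the resistance is R2 + (R3‖R_L) = 5986 Ω, so V_A = 16.8 × 5986/7186 = 13.99 V.
Then V_B = V_A × (R3‖R_L)/(R2 + R3‖R_L) = 13.99 × 385.9/5986 = 0.902 V.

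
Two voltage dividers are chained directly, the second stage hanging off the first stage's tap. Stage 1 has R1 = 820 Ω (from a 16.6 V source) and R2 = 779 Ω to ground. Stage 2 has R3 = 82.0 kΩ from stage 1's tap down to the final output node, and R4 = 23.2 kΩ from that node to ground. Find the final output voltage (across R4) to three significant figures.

Stage 2 presents R3+R4 = 105200 Ω as a load on stage 1's tap.
Stage 1's lower leg becomes R2‖(R3+R4) = 773.3 Ω, so V_mid = 16.6 × 773.3/1593 = 8.057 V.
Stage 2 is itself unloaded: V_out = V_mid × R4/(R3+R4) = 8.057 × 23200/105200 = 1.78 V.

V_out ≈ 1.78 V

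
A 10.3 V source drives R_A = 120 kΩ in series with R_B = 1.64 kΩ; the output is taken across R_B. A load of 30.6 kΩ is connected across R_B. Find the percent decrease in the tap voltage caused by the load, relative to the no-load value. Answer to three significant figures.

5.02 %

The divider's output (Thévenin) resistance is R_A‖R_B = 1.618 kΩ.
Fractional drop under load = R_th/(R_th + R_L) = 1.618 / (1.618 + 30.6) = 0.05022.
So the output falls by 5.02 %.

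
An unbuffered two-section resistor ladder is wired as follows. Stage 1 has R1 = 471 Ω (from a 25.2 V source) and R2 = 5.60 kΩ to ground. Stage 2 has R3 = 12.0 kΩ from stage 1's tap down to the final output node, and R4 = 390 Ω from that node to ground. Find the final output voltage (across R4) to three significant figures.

Stage 2 presents R3+R4 = 12390 Ω as a load on stage 1's tap.
Stage 1's lower leg becomes R2‖(R3+R4) = 3857 Ω, so V_mid = 25.2 × 3857/4328 = 22.46 V.
Stage 2 is itself unloaded: V_out = V_mid × R4/(R3+R4) = 22.46 × 390/12390 = 0.707 V.

V_out ≈ 0.707 V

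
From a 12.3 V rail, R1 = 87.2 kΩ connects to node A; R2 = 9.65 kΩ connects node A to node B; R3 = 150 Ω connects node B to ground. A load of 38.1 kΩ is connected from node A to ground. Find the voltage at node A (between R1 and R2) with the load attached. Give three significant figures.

Below node A the series string R2+R3 = 9800 Ω sits in parallel with the 38100 Ω load: 7795 Ω.
V_A = 12.3 × 7795/(87200 + 7795) = 1.01 V.

V ≈ 1.01 V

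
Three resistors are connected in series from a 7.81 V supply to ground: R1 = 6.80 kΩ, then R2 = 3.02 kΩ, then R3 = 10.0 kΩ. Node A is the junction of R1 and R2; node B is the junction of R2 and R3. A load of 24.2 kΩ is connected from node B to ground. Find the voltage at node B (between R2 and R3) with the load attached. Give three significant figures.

V ≈ 3.27 V

At node B, R3 is in parallel with the load: R3‖R_L = 7.076 kΩ.
Below node A the resistance is R2 + (R3‖R_L) = 10.10 kΩ, so V_A = 7.81 × 10.10/16.90 = 4.667 V.
Then V_B = V_A × (R3‖R_L)/(R2 + R3‖R_L) = 4.667 × 7.076/10.10 = 3.27 V.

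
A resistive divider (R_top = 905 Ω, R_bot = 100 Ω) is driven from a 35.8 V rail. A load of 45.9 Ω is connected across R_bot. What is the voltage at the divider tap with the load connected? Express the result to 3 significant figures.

The load sits in parallel with R_bot: R_bot‖R_L = (100 × 45.9) / (100 + 45.9) = 31.46 Ω.
V_out = 35.8 × 31.46 / (905 + 31.46) = 35.8 × 31.46/936.5 = 1.20 V.

V_out ≈ 1.20 V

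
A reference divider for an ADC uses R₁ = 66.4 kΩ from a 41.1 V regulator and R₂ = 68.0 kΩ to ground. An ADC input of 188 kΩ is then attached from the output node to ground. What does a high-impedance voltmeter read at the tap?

V_out ≈ 17.6 V

The load sits in parallel with R₂: R₂‖R_L = (68.0 × 188) / (68.0 + 188) = 49.94 kΩ.
V_out = 41.1 × 49.94 / (66.4 + 49.94) = 41.1 × 49.94/116.3 = 17.6 V.
(Unloaded it would have been 20.8 V.)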